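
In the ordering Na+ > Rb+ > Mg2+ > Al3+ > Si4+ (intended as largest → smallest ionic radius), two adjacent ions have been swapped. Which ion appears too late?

The pair Na+, Rb+ is the wrong way round — Na+ and Rb+ are in one column with the same charge; the lighter period-3 ion has 2 fewer shells and is smaller. All other adjacent pairs agree with periodic trends, so Rb+ is the misplaced ion.

Rb+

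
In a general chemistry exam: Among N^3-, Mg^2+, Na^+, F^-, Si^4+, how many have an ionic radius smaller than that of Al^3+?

All of these have 10 electrons (isoelectronic). With the same electron cloud, the ion with the most protons pulls it in tightest. Nuclear charges: Si^4+ (Z=14), Al^3+ (Z=13), Mg^2+ (Z=12), Na^+ (Z=11), F^- (Z=9), N^3- (Z=7). Highest Z is smallest.
Relative to Al^3+, the ions that are smaller are Si^4+. So 1 is smaller.

1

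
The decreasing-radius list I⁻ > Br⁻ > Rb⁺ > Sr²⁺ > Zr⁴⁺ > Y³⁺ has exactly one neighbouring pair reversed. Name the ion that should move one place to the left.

Check each adjacent pair. Zr⁴⁺ and Y³⁺ are reversed: Zr⁴⁺ and Y³⁺ share 36 electrons; the higher nuclear charge on Zr (Z=40) contracts it more, so Zr⁴⁺ < Y³⁺. No other neighbouring pair contradicts the periodic trends, so Y³⁺ is the ion listed too late.

Y³⁺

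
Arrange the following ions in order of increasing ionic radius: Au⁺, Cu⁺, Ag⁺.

All are in the same group with charge +1. Radius grows down the group as n (the outermost shell) increases.

Cu⁺ < Ag⁺ < Au⁺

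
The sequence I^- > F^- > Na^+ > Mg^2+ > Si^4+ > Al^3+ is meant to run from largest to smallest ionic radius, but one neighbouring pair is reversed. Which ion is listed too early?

Si^4+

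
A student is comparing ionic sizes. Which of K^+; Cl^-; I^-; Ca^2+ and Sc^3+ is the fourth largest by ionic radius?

Ca^2+

Work out protons and electrons: Sc^3+ has 18 e⁻ (Z=21), Ca^2+ has 18 e⁻ (Z=20), K^+ has 18 e⁻ (Z=19), Cl^- has 18 e⁻ (Z=17), I^- has 54 e⁻ (Z=53). Sc^3+ < Ca^2+ (isoelectronic, higher Z=21 is smaller); Ca^2+ < K^+ (both 18 e⁻, Z=20>19); K^+ < Cl^- (isoelectronic, higher Z=19 is smaller); Cl^- < I^- (same group, period 3 vs 5).
So the order is Sc^3+ < Ca^2+ < K^+ < Cl^- < I^-; the 4th-largest ion is Ca^2+.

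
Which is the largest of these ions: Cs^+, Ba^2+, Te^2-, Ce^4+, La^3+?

Te^2-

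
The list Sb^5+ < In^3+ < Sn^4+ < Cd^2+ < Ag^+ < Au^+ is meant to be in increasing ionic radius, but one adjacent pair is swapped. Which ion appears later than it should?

The pair In^3+, Sn^4+ is the wrong way round — Sn^4+ and In^3+ share 46 electrons; the higher nuclear charge on Sn (Z=50) contracts it more, so Sn^4+ < In^3+. All other adjacent pairs agree with periodic trends, so Sn^4+ is the misplaced ion.

Sn^4+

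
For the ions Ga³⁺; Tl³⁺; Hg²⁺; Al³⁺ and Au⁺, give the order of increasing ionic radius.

Al³⁺ < Ga³⁺ < Tl³⁺ < Hg²⁺ < Au⁺

Electron counts and nuclear charges: Al³⁺ has 10 e⁻ (Z=13), Ga³⁺ has 28 e⁻ (Z=31), Tl³⁺ has 78 e⁻ (Z=81), Hg²⁺ has 78 e⁻ (Z=80), Au⁺ has 78 e⁻ (Z=79). Al³⁺ < Ga³⁺ (same group, 1 shell fewer); Ga³⁺ < Tl³⁺ (same group, 2 shells fewer); Tl³⁺ < Hg²⁺ (isoelectronic, higher Z=81 is smaller); Hg²⁺ < Au⁺ (both 78 e⁻, Z=80>79).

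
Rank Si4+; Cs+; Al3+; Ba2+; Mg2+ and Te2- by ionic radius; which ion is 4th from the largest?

Mg2+

Si4+ has 10 e⁻ (Z=14), Al3+ has 10 e⁻ (Z=13), Mg2+ has 10 e⁻ (Z=12), Ba2+ has 54 e⁻ (Z=56), Cs+ has 54 e⁻ (Z=55), Te2- has 54 e⁻ (Z=52). Si4+ < Al3+ (both 10 e⁻, Z=14>13); Al3+ < Mg2+ (isoelectronic, higher Z=13 is smaller); Mg2+ < Ba2+ (same group, 3 shells fewer); Ba2+ < Cs+ (isoelectronic, higher Z=56 is smaller); Cs+ < Te2- (isoelectronic, higher Z=55 is smaller).
That gives Si4+ < Al3+ < Mg2+ < Ba2+ < Cs+ < Te2-. From the largest end, number 4 is Mg2+.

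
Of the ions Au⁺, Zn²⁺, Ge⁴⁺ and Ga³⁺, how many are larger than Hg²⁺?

1

Tabulating Z and e⁻: Ge⁴⁺: 28 e⁻, Z=32, Ga³⁺: 28 e⁻, Z=31, Zn²⁺: 28 e⁻, Z=30, Hg²⁺: 78 e⁻, Z=80, Au⁺: 78 e⁻, Z=79. Ge⁴⁺ < Ga³⁺ (both 28 e⁻, Z=32>31); Ga³⁺ < Zn²⁺ (isoelectronic, higher Z=31 is smaller); Zn²⁺ < Hg²⁺ (same group, period 4 vs 6); Hg²⁺ < Au⁺ (isoelectronic, higher Z=80 is smaller).
Ordering all of them (including Hg²⁺) by radius gives Ge⁴⁺ < Ga³⁺ < Zn²⁺ < Hg²⁺ < Au⁺. So 1 is larger.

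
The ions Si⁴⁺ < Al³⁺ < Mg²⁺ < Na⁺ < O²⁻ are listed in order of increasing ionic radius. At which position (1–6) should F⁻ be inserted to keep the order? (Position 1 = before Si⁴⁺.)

5

All of these have 10 electrons (isoelectronic). With the same electron cloud, the ion with the most protons pulls it in tightest. Nuclear charges: Si⁴⁺ (Z=14), Al³⁺ (Z=13), Mg²⁺ (Z=12), Na⁺ (Z=11), F⁻ (Z=9), O²⁻ (Z=8). Highest Z is smallest.
With F⁻ included the full order is Si⁴⁺ < Al³⁺ < Mg²⁺ < Na⁺ < F⁻ < O²⁻, so it takes position 5.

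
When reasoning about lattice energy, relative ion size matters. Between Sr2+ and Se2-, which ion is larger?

Se2-

All of these have 36 electrons (isoelectronic). With the same electron cloud, the ion with the most protons pulls it in tightest. Nuclear charges: Sr2+ (Z=38), Se2- (Z=34). Highest Z is smallest.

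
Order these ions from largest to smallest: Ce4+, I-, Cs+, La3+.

All of these have 54 electrons (isoelectronic). With the same electron cloud, the ion with the most protons pulls it in tightest. Nuclear charges: Ce4+ (Z=58), La3+ (Z=57), Cs+ (Z=55), I- (Z=53). Highest Z is smallest.

I- > Cs+ > La3+ > Ce4+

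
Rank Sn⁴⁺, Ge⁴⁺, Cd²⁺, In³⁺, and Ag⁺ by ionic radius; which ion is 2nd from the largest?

Cd²⁺

Tabulating Z and e⁻: Ge⁴⁺ has 28 e⁻ (Z=32), Sn⁴⁺ has 46 e⁻ (Z=50), In³⁺ has 46 e⁻ (Z=49), Cd²⁺ has 46 e⁻ (Z=48), Ag⁺ has 46 e⁻ (Z=47). Ge⁴⁺ < Sn⁴⁺ (same group, 1 shell fewer); Sn⁴⁺ < In³⁺ (isoelectronic, higher Z=50 is smaller); In³⁺ < Cd²⁺ (isoelectronic, higher Z=49 is smaller); Cd²⁺ < Ag⁺ (both 46 e⁻, Z=48>47).
That gives Ge⁴⁺ < Sn⁴⁺ < In³⁺ < Cd²⁺ < Ag⁺. From the largest end, number 2 is Cd²⁺.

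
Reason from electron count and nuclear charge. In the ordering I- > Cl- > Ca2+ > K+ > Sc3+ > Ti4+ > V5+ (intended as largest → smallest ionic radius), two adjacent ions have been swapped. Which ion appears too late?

Check each adjacent pair. Ca2+ and K+ are reversed: they are isoelectronic (18 e⁻) and Ca has more protons than K (20 vs 19), making Ca2+ smaller. No other neighbouring pair contradicts the periodic trends, so K+ is the ion listed too late.

K+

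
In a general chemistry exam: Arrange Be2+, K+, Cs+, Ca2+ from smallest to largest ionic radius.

First list Z and electron count for each: Be2+: 2 e⁻, Z=4, Ca2+: 18 e⁻, Z=20, K+: 18 e⁻, Z=19, Cs+: 54 e⁻, Z=55. Be2+ < Ca2+ (same group, period 2 vs 4); Ca2+ < K+ (isoelectronic, higher Z=20 is smaller); K+ < Cs+ (same group, 2 shells fewer).

Be2+ < Ca2+ < K+ < Cs+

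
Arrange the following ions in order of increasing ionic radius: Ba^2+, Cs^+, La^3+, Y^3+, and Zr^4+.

Tabulating Z and e⁻: Zr^4+ has 36 e⁻ (Z=40), Y^3+ has 36 e⁻ (Z=39), La^3+ has 54 e⁻ (Z=57), Ba^2+ has 54 e⁻ (Z=56), Cs^+ has 54 e⁻ (Z=55). Zr^4+ < Y^3+ (isoelectronic, higher Z=40 is smaller); Y^3+ < La^3+ (same group, period 5 vs 6); La^3+ < Ba^2+ (isoelectronic, higher Z=57 is smaller); Ba^2+ < Cs^+ (isoelectronic, higher Z=56 is smaller).

Zr^4+ < Y^3+ < La^3+ < Ba^2+ < Cs^+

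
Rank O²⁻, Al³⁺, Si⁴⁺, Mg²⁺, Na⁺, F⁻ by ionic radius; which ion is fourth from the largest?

Mg²⁺

Each ion has 10 electrons. The ranking follows nuclear charge in reverse — greater Z gives a smaller radius. Si⁴⁺ (Z=14), Al³⁺ (Z=13), Mg²⁺ (Z=12), Na⁺ (Z=11), F⁻ (Z=9), O²⁻ (Z=8).
Ordering: Si⁴⁺ < Al³⁺ < Mg²⁺ < Na⁺ < F⁻ < O²⁻. The fourth largest is Mg²⁺.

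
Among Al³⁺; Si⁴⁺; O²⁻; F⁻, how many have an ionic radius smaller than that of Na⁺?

2

All of these have 10 electrons (isoelectronic). With the same electron cloud, the ion with the most protons pulls it in tightest. Nuclear charges: Si⁴⁺ (Z=14), Al³⁺ (Z=13), Na⁺ (Z=11), F⁻ (Z=9), O²⁻ (Z=8). Highest Z is smallest.
Overall: Si⁴⁺ < Al³⁺ < Na⁺ < F⁻ < O²⁻. Na⁺ has 2 below it and 2 above. So 2 are smaller.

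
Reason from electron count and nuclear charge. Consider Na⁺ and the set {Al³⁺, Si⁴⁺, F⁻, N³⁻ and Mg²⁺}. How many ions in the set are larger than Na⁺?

Each ion has 10 electrons. The ranking follows nuclear charge in reverse — greater Z gives a smaller radius. Si⁴⁺ (Z=14), Al³⁺ (Z=13), Mg²⁺ (Z=12), Na⁺ (Z=11), F⁻ (Z=9), N³⁻ (Z=7).
Relative to Na⁺, the ions that are larger are F⁻, N³⁻. So 2 are larger.

2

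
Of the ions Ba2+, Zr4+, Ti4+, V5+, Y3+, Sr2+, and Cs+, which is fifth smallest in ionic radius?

Sr2+

First list Z and electron count for each: V5+: 18 e⁻, Z=23, Ti4+: 18 e⁻, Z=22, Zr4+: 36 e⁻, Z=40, Y3+: 36 e⁻, Z=39, Sr2+: 36 e⁻, Z=38, Ba2+: 54 e⁻, Z=56, Cs+: 54 e⁻, Z=55. V5+ < Ti4+ (isoelectronic, higher Z=23 is smaller); Ti4+ < Zr4+ (same group, period 4 vs 5); Zr4+ < Y3+ (isoelectronic, higher Z=40 is smaller); Y3+ < Sr2+ (both 36 e⁻, Z=39>38); Sr2+ < Ba2+ (same group, 1 shell fewer); Ba2+ < Cs+ (both 54 e⁻, Z=56>55).
So the order is V5+ < Ti4+ < Zr4+ < Y3+ < Sr2+ < Ba2+ < Cs+; the 5th-smallest ion is Sr2+.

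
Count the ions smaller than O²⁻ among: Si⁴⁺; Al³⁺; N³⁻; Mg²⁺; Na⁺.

Each ion has 10 electrons. The ranking follows nuclear charge in reverse — greater Z gives a smaller radius. Si⁴⁺ (Z=14), Al³⁺ (Z=13), Mg²⁺ (Z=12), Na⁺ (Z=11), O²⁻ (Z=8), N³⁻ (Z=7).
Ordering all of them (including O²⁻) by radius gives Si⁴⁺ < Al³⁺ < Mg²⁺ < Na⁺ < O²⁻ < N³⁻. So 4 are smaller.

4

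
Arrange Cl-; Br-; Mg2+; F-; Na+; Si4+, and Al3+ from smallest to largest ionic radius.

Si4+ < Al3+ < Mg2+ < Na+ < F- < Cl- < Br-

Si4+: 10 e⁻, Z=14, Al3+: 10 e⁻, Z=13, Mg2+: 10 e⁻, Z=12, Na+: 10 e⁻, Z=11, F-: 10 e⁻, Z=9, Cl-: 18 e⁻, Z=17, Br-: 36 e⁻, Z=35. Si4+ < Al3+ (both 10 e⁻, Z=14>13); Al3+ < Mg2+ (isoelectronic, higher Z=13 is smaller); Mg2+ < Na+ (both 10 e⁻, Z=12>11); Na+ < F- (isoelectronic, higher Z=11 is smaller); F- < Cl- (same group, period 2 vs 3); Cl- < Br- (same group, 1 shell fewer).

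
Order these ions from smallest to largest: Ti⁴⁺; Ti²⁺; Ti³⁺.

Same element, different charge: the more highly charged cation has fewer electrons and a greater effective nuclear charge per electron, making Ti⁴⁺ the smallest.

Ti⁴⁺ < Ti³⁺ < Ti²⁺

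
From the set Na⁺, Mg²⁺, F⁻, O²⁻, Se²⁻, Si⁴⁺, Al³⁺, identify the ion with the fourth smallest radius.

Na⁺

Work out protons and electrons: Si⁴⁺ (Z=14, 10 e⁻), Al³⁺ (Z=13, 10 e⁻), Mg²⁺ (Z=12, 10 e⁻), Na⁺ (Z=11, 10 e⁻), F⁻ (Z=9, 10 e⁻), O²⁻ (Z=8, 10 e⁻), Se²⁻ (Z=34, 36 e⁻). Si⁴⁺ < Al³⁺ (both 10 e⁻, Z=14>13); Al³⁺ < Mg²⁺ (both 10 e⁻, Z=13>12); Mg²⁺ < Na⁺ (isoelectronic, higher Z=12 is smaller); Na⁺ < F⁻ (both 10 e⁻, Z=11>9); F⁻ < O²⁻ (isoelectronic, higher Z=9 is smaller); O²⁻ < Se²⁻ (same group, 2 shells fewer).
That gives Si⁴⁺ < Al³⁺ < Mg²⁺ < Na⁺ < F⁻ < O²⁻ < Se²⁻. From the smallest end, number 4 is Na⁺.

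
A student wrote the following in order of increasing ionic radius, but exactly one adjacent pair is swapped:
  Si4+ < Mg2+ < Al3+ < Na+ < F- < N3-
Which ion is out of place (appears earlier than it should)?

Check each adjacent pair. Mg2+ and Al3+ are reversed: they are isoelectronic (10 e⁻) and Al has more protons than Mg (13 vs 12), making Al3+ smaller. No other neighbouring pair contradicts the periodic trends, so Mg2+ is the ion listed too early.

Mg2+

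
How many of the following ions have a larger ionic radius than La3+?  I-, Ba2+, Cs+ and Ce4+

3

These species are isoelectronic with 54 electrons. The only difference is the number of protons: Ce4+ (Z=58), La3+ (Z=57), Ba2+ (Z=56), Cs+ (Z=55), I- (Z=53). The strongest nuclear pull (Ce4+) gives the smallest ion.
Overall: Ce4+ < La3+ < Ba2+ < Cs+ < I-. La3+ has 1 below it and 3 above. That's 3.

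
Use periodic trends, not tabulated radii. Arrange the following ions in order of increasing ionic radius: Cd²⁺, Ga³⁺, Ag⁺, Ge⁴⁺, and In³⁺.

Electron counts and nuclear charges: Ge⁴⁺ has 28 e⁻ (Z=32), Ga³⁺ has 28 e⁻ (Z=31), In³⁺ has 46 e⁻ (Z=49), Cd²⁺ has 46 e⁻ (Z=48), Ag⁺ has 46 e⁻ (Z=47). Ge⁴⁺ < Ga³⁺ (both 28 e⁻, Z=32>31); Ga³⁺ < In³⁺ (same group, 1 shell fewer); In³⁺ < Cd²⁺ (both 46 e⁻, Z=49>48); Cd²⁺ < Ag⁺ (isoelectronic, higher Z=48 is smaller).

Ge⁴⁺ < Ga³⁺ < In³⁺ < Cd²⁺ < Ag⁺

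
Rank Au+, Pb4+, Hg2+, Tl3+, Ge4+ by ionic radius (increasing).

Tabulating Z and e⁻: Ge4+ (Z=32, 28 e⁻), Pb4+ (Z=82, 78 e⁻), Tl3+ (Z=81, 78 e⁻), Hg2+ (Z=80, 78 e⁻), Au+ (Z=79, 78 e⁻). Ge4+ < Pb4+ (same group, period 4 vs 6); Pb4+ < Tl3+ (isoelectronic, higher Z=82 is smaller); Tl3+ < Hg2+ (isoelectronic, higher Z=81 is smaller); Hg2+ < Au+ (isoelectronic, higher Z=80 is smaller).

Ge4+ < Pb4+ < Tl3+ < Hg2+ < Au+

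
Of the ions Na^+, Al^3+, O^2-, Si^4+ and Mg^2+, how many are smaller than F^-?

Isoelectronic series (10 e⁻ each). Size is set by nuclear charge: more protons means a smaller ion. Si^4+ (Z=14), Al^3+ (Z=13), Mg^2+ (Z=12), Na^+ (Z=11), F^- (Z=9), O^2- (Z=8).
Ordering all of them (including F^-) by radius gives Si^4+ < Al^3+ < Mg^2+ < Na^+ < F^- < O^2-. So 4 are smaller.

4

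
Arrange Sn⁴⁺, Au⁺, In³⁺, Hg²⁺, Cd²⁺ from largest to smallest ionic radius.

Au⁺ > Hg²⁺ > Cd²⁺ > In³⁺ > Sn⁴⁺

Sn⁴⁺ has 46 e⁻ (Z=50), In³⁺ has 46 e⁻ (Z=49), Cd²⁺ has 46 e⁻ (Z=48), Hg²⁺ has 78 e⁻ (Z=80), Au⁺ has 78 e⁻ (Z=79). Sn⁴⁺ < In³⁺ (both 46 e⁻, Z=50>49); In³⁺ < Cd²⁺ (isoelectronic, higher Z=49 is smaller); Cd²⁺ < Hg²⁺ (same group, 1 shell fewer); Hg²⁺ < Au⁺ (both 78 e⁻, Z=80>79).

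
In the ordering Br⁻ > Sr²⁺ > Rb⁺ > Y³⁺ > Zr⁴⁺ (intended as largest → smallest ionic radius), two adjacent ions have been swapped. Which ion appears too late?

Rb⁺

The pair Sr²⁺, Rb⁺ is the wrong way round — both have 36 electrons but Z(Sr)=38 > Z(Rb)=37, so Sr²⁺ should be the smaller of the two. All other adjacent pairs agree with periodic trends, so Rb⁺ is the misplaced ion.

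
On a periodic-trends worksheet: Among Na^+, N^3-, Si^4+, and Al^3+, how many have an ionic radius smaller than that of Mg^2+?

2

Each ion has 10 electrons. The ranking follows nuclear charge in reverse — greater Z gives a smaller radius. Si^4+ (Z=14), Al^3+ (Z=13), Mg^2+ (Z=12), Na^+ (Z=11), N^3- (Z=7).
Placing each against Mg^2+: smaller — Si^4+, Al^3+; larger — Na^+, N^3-. So 2 are smaller.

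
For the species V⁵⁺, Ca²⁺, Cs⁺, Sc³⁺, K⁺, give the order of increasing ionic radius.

Work out protons and electrons: V⁵⁺ (Z=23, 18 e⁻), Sc³⁺ (Z=21, 18 e⁻), Ca²⁺ (Z=20, 18 e⁻), K⁺ (Z=19, 18 e⁻), Cs⁺ (Z=55, 54 e⁻). V⁵⁺ < Sc³⁺ (isoelectronic, higher Z=23 is smaller); Sc³⁺ < Ca²⁺ (both 18 e⁻, Z=21>20); Ca²⁺ < K⁺ (isoelectronic, higher Z=20 is smaller); K⁺ < Cs⁺ (same group, period 4 vs 6).

V⁵⁺ < Sc³⁺ < Ca²⁺ < K⁺ < Cs⁺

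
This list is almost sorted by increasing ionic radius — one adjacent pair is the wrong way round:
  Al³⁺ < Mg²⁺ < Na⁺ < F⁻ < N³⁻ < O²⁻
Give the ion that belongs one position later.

N³⁻

Scanning neighbour by neighbour, only N³⁻/O²⁻ violates a trend: they are isoelectronic (10 e⁻) and O has more protons than N (8 vs 7), making O²⁻ smaller. That makes N³⁻ the one sitting a position early relative to where it belongs.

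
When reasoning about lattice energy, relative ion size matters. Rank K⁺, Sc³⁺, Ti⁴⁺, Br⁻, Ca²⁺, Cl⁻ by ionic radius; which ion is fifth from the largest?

Work out protons and electrons: Ti⁴⁺ (Z=22, 18 e⁻), Sc³⁺ (Z=21, 18 e⁻), Ca²⁺ (Z=20, 18 e⁻), K⁺ (Z=19, 18 e⁻), Cl⁻ (Z=17, 18 e⁻), Br⁻ (Z=35, 36 e⁻). Ti⁴⁺ < Sc³⁺ (both 18 e⁻, Z=22>21); Sc³⁺ < Ca²⁺ (isoelectronic, higher Z=21 is smaller); Ca²⁺ < K⁺ (both 18 e⁻, Z=20>19); K⁺ < Cl⁻ (both 18 e⁻, Z=19>17); Cl⁻ < Br⁻ (same group, 1 shell fewer).
Ordering: Ti⁴⁺ < Sc³⁺ < Ca²⁺ < K⁺ < Cl⁻ < Br⁻. The fifth largest is Sc³⁺.

Sc³⁺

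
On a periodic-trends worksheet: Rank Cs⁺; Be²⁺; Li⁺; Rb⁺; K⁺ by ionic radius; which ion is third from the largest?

K⁺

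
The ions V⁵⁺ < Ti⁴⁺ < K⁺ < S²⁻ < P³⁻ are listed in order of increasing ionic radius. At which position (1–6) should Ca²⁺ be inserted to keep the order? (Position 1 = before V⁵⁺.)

3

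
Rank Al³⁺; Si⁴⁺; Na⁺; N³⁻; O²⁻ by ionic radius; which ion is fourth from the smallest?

These species are isoelectronic with 10 electrons. The only difference is the number of protons: Si⁴⁺ (Z=14), Al³⁺ (Z=13), Na⁺ (Z=11), O²⁻ (Z=8), N³⁻ (Z=7). The strongest nuclear pull (Si⁴⁺) gives the smallest ion.
Ordering: Si⁴⁺ < Al³⁺ < Na⁺ < O²⁻ < N³⁻. The fourth smallest is O²⁻.

O²⁻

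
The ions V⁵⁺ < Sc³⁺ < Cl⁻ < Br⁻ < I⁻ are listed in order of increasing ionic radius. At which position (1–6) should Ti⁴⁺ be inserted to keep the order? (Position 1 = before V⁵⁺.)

Work out protons and electrons: V⁵⁺ (Z=23, 18 e⁻), Ti⁴⁺ (Z=22, 18 e⁻), Sc³⁺ (Z=21, 18 e⁻), Cl⁻ (Z=17, 18 e⁻), Br⁻ (Z=35, 36 e⁻), I⁻ (Z=53, 54 e⁻). V⁵⁺ < Ti⁴⁺ (both 18 e⁻, Z=23>22); Ti⁴⁺ < Sc³⁺ (isoelectronic, higher Z=22 is smaller); Sc³⁺ < Cl⁻ (both 18 e⁻, Z=21>17); Cl⁻ < Br⁻ (same group, period 3 vs 4); Br⁻ < I⁻ (same group, period 4 vs 5).
Putting Ti⁴⁺ in gives V⁵⁺ < Ti⁴⁺ < Sc³⁺ < Cl⁻ < Br⁻ < I⁻; it lands at slot 2.

2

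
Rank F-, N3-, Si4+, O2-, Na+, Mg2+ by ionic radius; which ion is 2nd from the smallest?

Mg2+

Each ion has 10 electrons. The ranking follows nuclear charge in reverse — greater Z gives a smaller radius. Si4+ (Z=14), Mg2+ (Z=12), Na+ (Z=11), F- (Z=9), O2- (Z=8), N3- (Z=7).
So the order is Si4+ < Mg2+ < Na+ < F- < O2- < N3-; the 2nd-smallest ion is Mg2+.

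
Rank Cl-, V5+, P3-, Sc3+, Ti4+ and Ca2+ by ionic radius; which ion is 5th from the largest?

Ti4+

Each ion has 18 electrons. The ranking follows nuclear charge in reverse — greater Z gives a smaller radius. V5+ (Z=23), Ti4+ (Z=22), Sc3+ (Z=21), Ca2+ (Z=20), Cl- (Z=17), P3- (Z=15).
Full ascending order: V5+ < Ti4+ < Sc3+ < Ca2+ < Cl- < P3-. Counting from the largest, position 5 is Ti4+.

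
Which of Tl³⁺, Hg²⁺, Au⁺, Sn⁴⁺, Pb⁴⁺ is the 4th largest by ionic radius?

Pb⁴⁺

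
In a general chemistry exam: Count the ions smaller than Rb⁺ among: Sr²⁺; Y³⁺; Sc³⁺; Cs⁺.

3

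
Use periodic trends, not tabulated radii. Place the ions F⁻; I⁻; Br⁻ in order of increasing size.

F⁻ < Br⁻ < I⁻

Same group, same charge. Going down the group adds an extra shell of electrons, so the ion gets larger: F⁻ is highest in the group and smallest.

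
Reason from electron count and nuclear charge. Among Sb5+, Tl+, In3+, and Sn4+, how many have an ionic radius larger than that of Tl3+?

1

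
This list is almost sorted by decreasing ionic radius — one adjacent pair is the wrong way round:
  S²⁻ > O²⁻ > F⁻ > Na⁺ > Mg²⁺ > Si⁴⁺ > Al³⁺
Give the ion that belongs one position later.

Si⁴⁺

The pair Si⁴⁺, Al³⁺ is the wrong way round — Si⁴⁺ and Al³⁺ share 10 electrons; the higher nuclear charge on Si (Z=14) contracts it more, so Si⁴⁺ < Al³⁺. All other adjacent pairs agree with periodic trends, so Si⁴⁺ is the misplaced ion.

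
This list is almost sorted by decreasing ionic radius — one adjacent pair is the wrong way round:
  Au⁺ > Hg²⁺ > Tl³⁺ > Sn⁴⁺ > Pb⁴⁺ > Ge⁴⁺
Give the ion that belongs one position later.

The pair Sn⁴⁺, Pb⁴⁺ is the wrong way round — Sn⁴⁺ and Pb⁴⁺ are in one column with the same charge; the lighter period-5 ion has one fewer shell and is smaller. All other adjacent pairs agree with periodic trends, so Sn⁴⁺ is the misplaced ion.

Sn⁴⁺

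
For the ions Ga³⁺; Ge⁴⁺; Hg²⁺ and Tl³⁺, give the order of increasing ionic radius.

Ge⁴⁺ < Ga³⁺ < Tl³⁺ < Hg²⁺

Ge⁴⁺ has 28 e⁻ (Z=32), Ga³⁺ has 28 e⁻ (Z=31), Tl³⁺ has 78 e⁻ (Z=81), Hg²⁺ has 78 e⁻ (Z=80). Ge⁴⁺ < Ga³⁺ (both 28 e⁻, Z=32>31); Ga³⁺ < Tl³⁺ (same group, period 4 vs 6); Tl³⁺ < Hg²⁺ (isoelectronic, higher Z=81 is smaller).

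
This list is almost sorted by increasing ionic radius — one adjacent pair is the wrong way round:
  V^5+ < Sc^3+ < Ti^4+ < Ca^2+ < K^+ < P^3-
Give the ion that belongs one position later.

Scanning neighbour by neighbour, only Sc^3+/Ti^4+ violates a trend: both have 18 electrons but Z(Ti)=22 > Z(Sc)=21, so Ti^4+ should be the smaller of the two. That makes Sc^3+ the one sitting a position early relative to where it belongs.

Sc^3+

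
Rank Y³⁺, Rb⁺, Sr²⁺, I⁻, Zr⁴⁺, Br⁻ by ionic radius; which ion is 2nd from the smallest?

Y³⁺

Work out protons and electrons: Zr⁴⁺: 36 e⁻, Z=40, Y³⁺: 36 e⁻, Z=39, Sr²⁺: 36 e⁻, Z=38, Rb⁺: 36 e⁻, Z=37, Br⁻: 36 e⁻, Z=35, I⁻: 54 e⁻, Z=53. Zr⁴⁺ < Y³⁺ (both 36 e⁻, Z=40>39); Y³⁺ < Sr²⁺ (isoelectronic, higher Z=39 is smaller); Sr²⁺ < Rb⁺ (both 36 e⁻, Z=38>37); Rb⁺ < Br⁻ (both 36 e⁻, Z=37>35); Br⁻ < I⁻ (same group, 1 shell fewer).
Full ascending order: Zr⁴⁺ < Y³⁺ < Sr²⁺ < Rb⁺ < Br⁻ < I⁻. Counting from the smallest, position 2 is Y³⁺.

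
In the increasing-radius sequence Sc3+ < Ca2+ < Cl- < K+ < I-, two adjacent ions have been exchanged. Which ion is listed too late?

Scanning neighbour by neighbour, only Cl-/K+ violates a trend: they are isoelectronic (18 e⁻) and K has more protons than Cl (19 vs 17), making K+ smaller. That makes K+ the one sitting a position late relative to where it belongs.

K+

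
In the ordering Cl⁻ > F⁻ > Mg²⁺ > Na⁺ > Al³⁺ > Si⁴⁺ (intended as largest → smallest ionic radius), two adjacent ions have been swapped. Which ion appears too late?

Na⁺

Compare adjacent ions: they are isoelectronic (10 e⁻) and Mg has more protons than Na (12 vs 11), making Mg²⁺ smaller — yet in this decreasing list Mg²⁺ sits before Na⁺. Nothing else is reversed, so Na⁺ should move one place to the left.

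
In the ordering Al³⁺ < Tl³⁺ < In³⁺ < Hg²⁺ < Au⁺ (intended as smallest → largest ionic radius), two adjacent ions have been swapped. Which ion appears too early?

Compare adjacent ions: both in group 13 with the same charge; In³⁺ (period 5) has the smaller radius — yet in this increasing list Tl³⁺ sits before In³⁺. Nothing else is reversed, so Tl³⁺ should move one place to the right.

Tl³⁺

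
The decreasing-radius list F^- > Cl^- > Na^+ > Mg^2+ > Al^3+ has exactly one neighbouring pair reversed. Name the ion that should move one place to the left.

Compare adjacent ions: both in group 17 with the same charge; F^- (period 2) has the smaller radius — yet in this decreasing list F^- sits before Cl^-. Nothing else is reversed, so Cl^- should move one place to the left.

Cl^-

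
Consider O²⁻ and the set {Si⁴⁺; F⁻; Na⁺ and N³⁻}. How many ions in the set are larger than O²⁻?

1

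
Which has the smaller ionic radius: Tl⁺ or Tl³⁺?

Same element, different charge: the more highly charged cation has fewer electrons and a greater effective nuclear charge per electron, making Tl³⁺ the smallest.

Tl³⁺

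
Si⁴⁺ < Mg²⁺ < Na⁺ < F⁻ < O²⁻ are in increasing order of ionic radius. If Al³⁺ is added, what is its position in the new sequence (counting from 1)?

2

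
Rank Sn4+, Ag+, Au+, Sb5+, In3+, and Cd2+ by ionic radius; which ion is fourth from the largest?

In3+

First list Z and electron count for each: Sb5+ has 46 e⁻ (Z=51), Sn4+ has 46 e⁻ (Z=50), In3+ has 46 e⁻ (Z=49), Cd2+ has 46 e⁻ (Z=48), Ag+ has 46 e⁻ (Z=47), Au+ has 78 e⁻ (Z=79). Sb5+ < Sn4+ (both 46 e⁻, Z=51>50); Sn4+ < In3+ (isoelectronic, higher Z=50 is smaller); In3+ < Cd2+ (isoelectronic, higher Z=49 is smaller); Cd2+ < Ag+ (both 46 e⁻, Z=48>47); Ag+ < Au+ (same group, period 5 vs 6).
So the order is Sb5+ < Sn4+ < In3+ < Cd2+ < Ag+ < Au+; the 4th-largest ion is In3+.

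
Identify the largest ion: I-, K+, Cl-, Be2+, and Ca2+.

First list Z and electron count for each: Be2+: 2 e⁻, Z=4, Ca2+: 18 e⁻, Z=20, K+: 18 e⁻, Z=19, Cl-: 18 e⁻, Z=17, I-: 54 e⁻, Z=53. Be2+ < Ca2+ (same group, period 2 vs 4); Ca2+ < K+ (isoelectronic, higher Z=20 is smaller); K+ < Cl- (isoelectronic, higher Z=19 is smaller); Cl- < I- (same group, 2 shells fewer).

I-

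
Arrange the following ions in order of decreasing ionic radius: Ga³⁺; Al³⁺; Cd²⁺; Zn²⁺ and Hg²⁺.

Hg²⁺ > Cd²⁺ > Zn²⁺ > Ga³⁺ > Al³⁺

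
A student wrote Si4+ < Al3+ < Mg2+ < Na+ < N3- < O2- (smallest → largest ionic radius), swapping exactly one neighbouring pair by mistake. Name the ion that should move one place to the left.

O2-

The pair N3-, O2- is the wrong way round — they are isoelectronic (10 e⁻) and O has more protons than N (8 vs 7), making O2- smaller. All other adjacent pairs agree with periodic trends, so O2- is the misplaced ion.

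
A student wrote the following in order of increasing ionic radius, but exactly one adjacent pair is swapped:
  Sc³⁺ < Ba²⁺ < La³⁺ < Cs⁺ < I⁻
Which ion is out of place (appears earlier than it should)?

Ba²⁺

The pair Ba²⁺, La³⁺ is the wrong way round — La³⁺ and Ba²⁺ share 54 electrons; the higher nuclear charge on La (Z=57) contracts it more, so La³⁺ < Ba²⁺. All other adjacent pairs agree with periodic trends, so Ba²⁺ is the misplaced ion.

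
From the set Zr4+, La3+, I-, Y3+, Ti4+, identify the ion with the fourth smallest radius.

La3+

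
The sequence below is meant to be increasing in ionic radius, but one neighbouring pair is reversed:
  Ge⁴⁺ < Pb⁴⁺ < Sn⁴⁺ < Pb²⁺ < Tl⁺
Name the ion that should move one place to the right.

Pb⁴⁺

Compare adjacent ions: same group and charge — period 5 sits above period 6, so Sn⁴⁺ is smaller — yet in this increasing list Pb⁴⁺ sits before Sn⁴⁺. Nothing else is reversed, so Pb⁴⁺ should move one place to the right.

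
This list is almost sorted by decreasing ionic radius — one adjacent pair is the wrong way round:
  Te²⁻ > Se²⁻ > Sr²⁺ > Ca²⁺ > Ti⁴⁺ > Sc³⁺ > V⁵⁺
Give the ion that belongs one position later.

Scanning neighbour by neighbour, only Ti⁴⁺/Sc³⁺ violates a trend: both have 18 electrons but Z(Ti)=22 > Z(Sc)=21, so Ti⁴⁺ should be the smaller of the two. That makes Ti⁴⁺ the one sitting a position early relative to where it belongs.

Ti⁴⁺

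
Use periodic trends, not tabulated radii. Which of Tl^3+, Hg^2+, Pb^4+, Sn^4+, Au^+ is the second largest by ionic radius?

Work out protons and electrons: Sn^4+: 46 e⁻, Z=50, Pb^4+: 78 e⁻, Z=82, Tl^3+: 78 e⁻, Z=81, Hg^2+: 78 e⁻, Z=80, Au^+: 78 e⁻, Z=79. Sn^4+ < Pb^4+ (same group, period 5 vs 6); Pb^4+ < Tl^3+ (both 78 e⁻, Z=82>81); Tl^3+ < Hg^2+ (both 78 e⁻, Z=81>80); Hg^2+ < Au^+ (isoelectronic, higher Z=80 is smaller).
That gives Sn^4+ < Pb^4+ < Tl^3+ < Hg^2+ < Au^+. From the largest end, number 2 is Hg^2+.

Hg^2+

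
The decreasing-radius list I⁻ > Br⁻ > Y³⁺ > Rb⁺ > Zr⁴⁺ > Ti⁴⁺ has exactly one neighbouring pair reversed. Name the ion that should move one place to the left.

Compare adjacent ions: they are isoelectronic (36 e⁻) and Y has more protons than Rb (39 vs 37), making Y³⁺ smaller — yet in this decreasing list Y³⁺ sits before Rb⁺. Nothing else is reversed, so Rb⁺ should move one place to the left.

Rb⁺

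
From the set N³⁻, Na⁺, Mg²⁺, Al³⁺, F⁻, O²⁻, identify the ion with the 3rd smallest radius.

Each ion has 10 electrons. The ranking follows nuclear charge in reverse — greater Z gives a smaller radius. Al³⁺ (Z=13), Mg²⁺ (Z=12), Na⁺ (Z=11), F⁻ (Z=9), O²⁻ (Z=8), N³⁻ (Z=7).
So the order is Al³⁺ < Mg²⁺ < Na⁺ < F⁻ < O²⁻ < N³⁻; the 3rd-smallest ion is Na⁺.

Na⁺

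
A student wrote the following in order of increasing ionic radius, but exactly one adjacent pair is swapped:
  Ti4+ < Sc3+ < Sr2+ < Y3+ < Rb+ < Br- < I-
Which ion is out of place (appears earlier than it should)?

Scanning neighbour by neighbour, only Sr2+/Y3+ violates a trend: Y3+ and Sr2+ share 36 electrons; the higher nuclear charge on Y (Z=39) contracts it more, so Y3+ < Sr2+. That makes Sr2+ the one sitting a position early relative to where it belongs.

Sr2+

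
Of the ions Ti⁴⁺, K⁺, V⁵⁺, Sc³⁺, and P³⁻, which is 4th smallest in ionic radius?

Each ion has 18 electrons. The ranking follows nuclear charge in reverse — greater Z gives a smaller radius. V⁵⁺ (Z=23), Ti⁴⁺ (Z=22), Sc³⁺ (Z=21), K⁺ (Z=19), P³⁻ (Z=15).
So the order is V⁵⁺ < Ti⁴⁺ < Sc³⁺ < K⁺ < P³⁻; the 4th-smallest ion is K⁺.

K⁺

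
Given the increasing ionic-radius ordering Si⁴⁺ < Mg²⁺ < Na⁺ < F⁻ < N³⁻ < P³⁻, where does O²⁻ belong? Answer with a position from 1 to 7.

5

Work out protons and electrons: Si⁴⁺ (Z=14, 10 e⁻), Mg²⁺ (Z=12, 10 e⁻), Na⁺ (Z=11, 10 e⁻), F⁻ (Z=9, 10 e⁻), O²⁻ (Z=8, 10 e⁻), N³⁻ (Z=7, 10 e⁻), P³⁻ (Z=15, 18 e⁻). Si⁴⁺ < Mg²⁺ (isoelectronic, higher Z=14 is smaller); Mg²⁺ < Na⁺ (both 10 e⁻, Z=12>11); Na⁺ < F⁻ (both 10 e⁻, Z=11>9); F⁻ < O²⁻ (isoelectronic, higher Z=9 is smaller); O²⁻ < N³⁻ (isoelectronic, higher Z=8 is smaller); N³⁻ < P³⁻ (same group, 1 shell fewer).
The complete sequence is Si⁴⁺ < Mg²⁺ < Na⁺ < F⁻ < O²⁻ < N³⁻ < P³⁻. O²⁻ sits at position 5.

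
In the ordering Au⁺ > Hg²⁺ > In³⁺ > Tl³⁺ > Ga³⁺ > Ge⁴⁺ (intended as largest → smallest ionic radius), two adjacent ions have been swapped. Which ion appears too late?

Tl³⁺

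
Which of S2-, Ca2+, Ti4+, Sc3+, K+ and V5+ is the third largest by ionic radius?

Each ion has 18 electrons. The ranking follows nuclear charge in reverse — greater Z gives a smaller radius. V5+ (Z=23), Ti4+ (Z=22), Sc3+ (Z=21), Ca2+ (Z=20), K+ (Z=19), S2- (Z=16).
Full ascending order: V5+ < Ti4+ < Sc3+ < Ca2+ < K+ < S2-. Counting from the largest, position 3 is Ca2+.

Ca2+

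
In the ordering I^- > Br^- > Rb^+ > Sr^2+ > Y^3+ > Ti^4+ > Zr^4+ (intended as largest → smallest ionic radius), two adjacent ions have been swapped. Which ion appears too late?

Zr^4+

The pair Ti^4+, Zr^4+ is the wrong way round — both in group 4 with the same charge; Ti^4+ (period 4) has the smaller radius. All other adjacent pairs agree with periodic trends, so Zr^4+ is the misplaced ion.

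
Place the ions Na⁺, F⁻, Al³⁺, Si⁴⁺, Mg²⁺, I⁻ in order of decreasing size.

I⁻ > F⁻ > Na⁺ > Mg²⁺ > Al³⁺ > Si⁴⁺

Work out protons and electrons: Si⁴⁺ (Z=14, 10 e⁻), Al³⁺ (Z=13, 10 e⁻), Mg²⁺ (Z=12, 10 e⁻), Na⁺ (Z=11, 10 e⁻), F⁻ (Z=9, 10 e⁻), I⁻ (Z=53, 54 e⁻). Si⁴⁺ < Al³⁺ (isoelectronic, higher Z=14 is smaller); Al³⁺ < Mg²⁺ (both 10 e⁻, Z=13>12); Mg²⁺ < Na⁺ (isoelectronic, higher Z=12 is smaller); Na⁺ < F⁻ (isoelectronic, higher Z=11 is smaller); F⁻ < I⁻ (same group, period 2 vs 5).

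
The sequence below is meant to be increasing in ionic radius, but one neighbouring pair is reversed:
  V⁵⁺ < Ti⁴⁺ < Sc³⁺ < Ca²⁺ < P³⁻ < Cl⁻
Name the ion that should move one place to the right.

P³⁻

Compare adjacent ions: both have 18 electrons but Z(Cl)=17 > Z(P)=15, so Cl⁻ should be the smaller of the two — yet in this increasing list P³⁻ sits before Cl⁻. Nothing else is reversed, so P³⁻ should move one place to the right.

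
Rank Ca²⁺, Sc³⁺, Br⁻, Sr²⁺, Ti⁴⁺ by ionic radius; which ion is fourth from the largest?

Work out protons and electrons: Ti⁴⁺ has 18 e⁻ (Z=22), Sc³⁺ has 18 e⁻ (Z=21), Ca²⁺ has 18 e⁻ (Z=20), Sr²⁺ has 36 e⁻ (Z=38), Br⁻ has 36 e⁻ (Z=35). Ti⁴⁺ < Sc³⁺ (isoelectronic, higher Z=22 is smaller); Sc³⁺ < Ca²⁺ (both 18 e⁻, Z=21>20); Ca²⁺ < Sr²⁺ (same group, period 4 vs 5); Sr²⁺ < Br⁻ (isoelectronic, higher Z=38 is smaller).
Full ascending order: Ti⁴⁺ < Sc³⁺ < Ca²⁺ < Sr²⁺ < Br⁻. Counting from the largest, position 4 is Sc³⁺.

Sc³⁺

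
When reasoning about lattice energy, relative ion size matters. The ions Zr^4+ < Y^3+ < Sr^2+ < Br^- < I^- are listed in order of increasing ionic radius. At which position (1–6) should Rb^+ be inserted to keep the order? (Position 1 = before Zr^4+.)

Tabulating Z and e⁻: Zr^4+: 36 e⁻, Z=40, Y^3+: 36 e⁻, Z=39, Sr^2+: 36 e⁻, Z=38, Rb^+: 36 e⁻, Z=37, Br^-: 36 e⁻, Z=35, I^-: 54 e⁻, Z=53. Zr^4+ < Y^3+ (both 36 e⁻, Z=40>39); Y^3+ < Sr^2+ (isoelectronic, higher Z=39 is smaller); Sr^2+ < Rb^+ (isoelectronic, higher Z=38 is smaller); Rb^+ < Br^- (isoelectronic, higher Z=37 is smaller); Br^- < I^- (same group, period 4 vs 5).
Putting Rb^+ in gives Zr^4+ < Y^3+ < Sr^2+ < Rb^+ < Br^- < I^-; it lands at slot 4.

4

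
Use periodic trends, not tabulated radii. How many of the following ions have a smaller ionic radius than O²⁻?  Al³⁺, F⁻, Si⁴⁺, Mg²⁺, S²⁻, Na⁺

5

Tabulating Z and e⁻: Si⁴⁺ (Z=14, 10 e⁻), Al³⁺ (Z=13, 10 e⁻), Mg²⁺ (Z=12, 10 e⁻), Na⁺ (Z=11, 10 e⁻), F⁻ (Z=9, 10 e⁻), O²⁻ (Z=8, 10 e⁻), S²⁻ (Z=16, 18 e⁻). Si⁴⁺ < Al³⁺ (isoelectronic, higher Z=14 is smaller); Al³⁺ < Mg²⁺ (isoelectronic, higher Z=13 is smaller); Mg²⁺ < Na⁺ (both 10 e⁻, Z=12>11); Na⁺ < F⁻ (isoelectronic, higher Z=11 is smaller); F⁻ < O²⁻ (isoelectronic, higher Z=9 is smaller); O²⁻ < S²⁻ (same group, period 2 vs 3).
Overall: Si⁴⁺ < Al³⁺ < Mg²⁺ < Na⁺ < F⁻ < O²⁻ < S²⁻. O²⁻ has 5 below it and 1 above. That's 5.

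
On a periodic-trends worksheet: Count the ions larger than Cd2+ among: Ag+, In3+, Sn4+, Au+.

2

First list Z and electron count for each: Sn4+: 46 e⁻, Z=50, In3+: 46 e⁻, Z=49, Cd2+: 46 e⁻, Z=48, Ag+: 46 e⁻, Z=47, Au+: 78 e⁻, Z=79. Sn4+ < In3+ (isoelectronic, higher Z=50 is smaller); In3+ < Cd2+ (both 46 e⁻, Z=49>48); Cd2+ < Ag+ (isoelectronic, higher Z=48 is smaller); Ag+ < Au+ (same group, period 5 vs 6).
Overall: Sn4+ < In3+ < Cd2+ < Ag+ < Au+. Cd2+ has 2 below it and 2 above. Count: 2.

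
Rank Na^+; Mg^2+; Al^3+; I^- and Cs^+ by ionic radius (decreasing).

First list Z and electron count for each: Al^3+ (Z=13, 10 e⁻), Mg^2+ (Z=12, 10 e⁻), Na^+ (Z=11, 10 e⁻), Cs^+ (Z=55, 54 e⁻), I^- (Z=53, 54 e⁻). Al^3+ < Mg^2+ (both 10 e⁻, Z=13>12); Mg^2+ < Na^+ (both 10 e⁻, Z=12>11); Na^+ < Cs^+ (same group, 3 shells fewer); Cs^+ < I^- (both 54 e⁻, Z=55>53).

I^- > Cs^+ > Na^+ > Mg^2+ > Al^3+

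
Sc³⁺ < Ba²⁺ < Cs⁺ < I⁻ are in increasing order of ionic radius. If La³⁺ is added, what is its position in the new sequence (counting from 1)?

2

First list Z and electron count for each: Sc³⁺ has 18 e⁻ (Z=21), La³⁺ has 54 e⁻ (Z=57), Ba²⁺ has 54 e⁻ (Z=56), Cs⁺ has 54 e⁻ (Z=55), I⁻ has 54 e⁻ (Z=53). Sc³⁺ < La³⁺ (same group, period 4 vs 6); La³⁺ < Ba²⁺ (both 54 e⁻, Z=57>56); Ba²⁺ < Cs⁺ (both 54 e⁻, Z=56>55); Cs⁺ < I⁻ (both 54 e⁻, Z=55>53).
Putting La³⁺ in gives Sc³⁺ < La³⁺ < Ba²⁺ < Cs⁺ < I⁻; it lands at slot 2.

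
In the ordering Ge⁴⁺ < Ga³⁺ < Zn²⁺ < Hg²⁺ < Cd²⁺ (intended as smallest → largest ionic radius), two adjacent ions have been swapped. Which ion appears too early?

Scanning neighbour by neighbour, only Hg²⁺/Cd²⁺ violates a trend: same group and charge — period 5 sits above period 6, so Cd²⁺ is smaller. That makes Hg²⁺ the one sitting a position early relative to where it belongs.

Hg²⁺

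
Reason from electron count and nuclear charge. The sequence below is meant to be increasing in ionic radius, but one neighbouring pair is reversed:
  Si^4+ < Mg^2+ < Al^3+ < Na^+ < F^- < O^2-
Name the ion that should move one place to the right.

Check each adjacent pair. Mg^2+ and Al^3+ are reversed: both have 10 electrons but Z(Al)=13 > Z(Mg)=12, so Al^3+ should be the smaller of the two. No other neighbouring pair contradicts the periodic trends, so Mg^2+ is the ion listed too early.

Mg^2+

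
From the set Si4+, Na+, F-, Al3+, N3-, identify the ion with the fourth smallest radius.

Each ion has 10 electrons. The ranking follows nuclear charge in reverse — greater Z gives a smaller radius. Si4+ (Z=14), Al3+ (Z=13), Na+ (Z=11), F- (Z=9), N3- (Z=7).
That gives Si4+ < Al3+ < Na+ < F- < N3-. From the smallest end, number 4 is F-.

F-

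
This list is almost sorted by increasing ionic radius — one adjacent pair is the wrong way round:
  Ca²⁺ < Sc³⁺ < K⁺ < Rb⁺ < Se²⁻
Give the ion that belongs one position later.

Ca²⁺

The pair Ca²⁺, Sc³⁺ is the wrong way round — they are isoelectronic (18 e⁻) and Sc has more protons than Ca (21 vs 20), making Sc³⁺ smaller. All other adjacent pairs agree with periodic trends, so Ca²⁺ is the misplaced ion.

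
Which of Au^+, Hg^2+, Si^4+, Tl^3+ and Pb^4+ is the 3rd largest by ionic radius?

Tl^3+

Tabulating Z and e⁻: Si^4+ has 10 e⁻ (Z=14), Pb^4+ has 78 e⁻ (Z=82), Tl^3+ has 78 e⁻ (Z=81), Hg^2+ has 78 e⁻ (Z=80), Au^+ has 78 e⁻ (Z=79). Si^4+ < Pb^4+ (same group, 3 shells fewer); Pb^4+ < Tl^3+ (both 78 e⁻, Z=82>81); Tl^3+ < Hg^2+ (isoelectronic, higher Z=81 is smaller); Hg^2+ < Au^+ (both 78 e⁻, Z=80>79).
Ordering: Si^4+ < Pb^4+ < Tl^3+ < Hg^2+ < Au^+. The 3rd largest is Tl^3+.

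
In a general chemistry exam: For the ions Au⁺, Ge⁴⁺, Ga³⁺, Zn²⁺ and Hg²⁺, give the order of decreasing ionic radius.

Au⁺ > Hg²⁺ > Zn²⁺ > Ga³⁺ > Ge⁴⁺

Tabulating Z and e⁻: Ge⁴⁺ (Z=32, 28 e⁻), Ga³⁺ (Z=31, 28 e⁻), Zn²⁺ (Z=30, 28 e⁻), Hg²⁺ (Z=80, 78 e⁻), Au⁺ (Z=79, 78 e⁻). Ge⁴⁺ < Ga³⁺ (both 28 e⁻, Z=32>31); Ga³⁺ < Zn²⁺ (both 28 e⁻, Z=31>30); Zn²⁺ < Hg²⁺ (same group, 2 shells fewer); Hg²⁺ < Au⁺ (isoelectronic, higher Z=80 is smaller).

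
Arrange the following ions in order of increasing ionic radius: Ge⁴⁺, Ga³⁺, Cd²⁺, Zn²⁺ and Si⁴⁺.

Work out protons and electrons: Si⁴⁺ (Z=14, 10 e⁻), Ge⁴⁺ (Z=32, 28 e⁻), Ga³⁺ (Z=31, 28 e⁻), Zn²⁺ (Z=30, 28 e⁻), Cd²⁺ (Z=48, 46 e⁻). Si⁴⁺ < Ge⁴⁺ (same group, 1 shell fewer); Ge⁴⁺ < Ga³⁺ (both 28 e⁻, Z=32>31); Ga³⁺ < Zn²⁺ (both 28 e⁻, Z=31>30); Zn²⁺ < Cd²⁺ (same group, period 4 vs 5).

Si⁴⁺ < Ge⁴⁺ < Ga³⁺ < Zn²⁺ < Cd²⁺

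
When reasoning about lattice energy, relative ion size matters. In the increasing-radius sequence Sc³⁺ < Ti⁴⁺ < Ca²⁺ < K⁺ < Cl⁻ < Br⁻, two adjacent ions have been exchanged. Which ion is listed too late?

Check each adjacent pair. Sc³⁺ and Ti⁴⁺ are reversed: Ti⁴⁺ and Sc³⁺ share 18 electrons; the higher nuclear charge on Ti (Z=22) contracts it more, so Ti⁴⁺ < Sc³⁺. No other neighbouring pair contradicts the periodic trends, so Ti⁴⁺ is the ion listed too late.

Ti⁴⁺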